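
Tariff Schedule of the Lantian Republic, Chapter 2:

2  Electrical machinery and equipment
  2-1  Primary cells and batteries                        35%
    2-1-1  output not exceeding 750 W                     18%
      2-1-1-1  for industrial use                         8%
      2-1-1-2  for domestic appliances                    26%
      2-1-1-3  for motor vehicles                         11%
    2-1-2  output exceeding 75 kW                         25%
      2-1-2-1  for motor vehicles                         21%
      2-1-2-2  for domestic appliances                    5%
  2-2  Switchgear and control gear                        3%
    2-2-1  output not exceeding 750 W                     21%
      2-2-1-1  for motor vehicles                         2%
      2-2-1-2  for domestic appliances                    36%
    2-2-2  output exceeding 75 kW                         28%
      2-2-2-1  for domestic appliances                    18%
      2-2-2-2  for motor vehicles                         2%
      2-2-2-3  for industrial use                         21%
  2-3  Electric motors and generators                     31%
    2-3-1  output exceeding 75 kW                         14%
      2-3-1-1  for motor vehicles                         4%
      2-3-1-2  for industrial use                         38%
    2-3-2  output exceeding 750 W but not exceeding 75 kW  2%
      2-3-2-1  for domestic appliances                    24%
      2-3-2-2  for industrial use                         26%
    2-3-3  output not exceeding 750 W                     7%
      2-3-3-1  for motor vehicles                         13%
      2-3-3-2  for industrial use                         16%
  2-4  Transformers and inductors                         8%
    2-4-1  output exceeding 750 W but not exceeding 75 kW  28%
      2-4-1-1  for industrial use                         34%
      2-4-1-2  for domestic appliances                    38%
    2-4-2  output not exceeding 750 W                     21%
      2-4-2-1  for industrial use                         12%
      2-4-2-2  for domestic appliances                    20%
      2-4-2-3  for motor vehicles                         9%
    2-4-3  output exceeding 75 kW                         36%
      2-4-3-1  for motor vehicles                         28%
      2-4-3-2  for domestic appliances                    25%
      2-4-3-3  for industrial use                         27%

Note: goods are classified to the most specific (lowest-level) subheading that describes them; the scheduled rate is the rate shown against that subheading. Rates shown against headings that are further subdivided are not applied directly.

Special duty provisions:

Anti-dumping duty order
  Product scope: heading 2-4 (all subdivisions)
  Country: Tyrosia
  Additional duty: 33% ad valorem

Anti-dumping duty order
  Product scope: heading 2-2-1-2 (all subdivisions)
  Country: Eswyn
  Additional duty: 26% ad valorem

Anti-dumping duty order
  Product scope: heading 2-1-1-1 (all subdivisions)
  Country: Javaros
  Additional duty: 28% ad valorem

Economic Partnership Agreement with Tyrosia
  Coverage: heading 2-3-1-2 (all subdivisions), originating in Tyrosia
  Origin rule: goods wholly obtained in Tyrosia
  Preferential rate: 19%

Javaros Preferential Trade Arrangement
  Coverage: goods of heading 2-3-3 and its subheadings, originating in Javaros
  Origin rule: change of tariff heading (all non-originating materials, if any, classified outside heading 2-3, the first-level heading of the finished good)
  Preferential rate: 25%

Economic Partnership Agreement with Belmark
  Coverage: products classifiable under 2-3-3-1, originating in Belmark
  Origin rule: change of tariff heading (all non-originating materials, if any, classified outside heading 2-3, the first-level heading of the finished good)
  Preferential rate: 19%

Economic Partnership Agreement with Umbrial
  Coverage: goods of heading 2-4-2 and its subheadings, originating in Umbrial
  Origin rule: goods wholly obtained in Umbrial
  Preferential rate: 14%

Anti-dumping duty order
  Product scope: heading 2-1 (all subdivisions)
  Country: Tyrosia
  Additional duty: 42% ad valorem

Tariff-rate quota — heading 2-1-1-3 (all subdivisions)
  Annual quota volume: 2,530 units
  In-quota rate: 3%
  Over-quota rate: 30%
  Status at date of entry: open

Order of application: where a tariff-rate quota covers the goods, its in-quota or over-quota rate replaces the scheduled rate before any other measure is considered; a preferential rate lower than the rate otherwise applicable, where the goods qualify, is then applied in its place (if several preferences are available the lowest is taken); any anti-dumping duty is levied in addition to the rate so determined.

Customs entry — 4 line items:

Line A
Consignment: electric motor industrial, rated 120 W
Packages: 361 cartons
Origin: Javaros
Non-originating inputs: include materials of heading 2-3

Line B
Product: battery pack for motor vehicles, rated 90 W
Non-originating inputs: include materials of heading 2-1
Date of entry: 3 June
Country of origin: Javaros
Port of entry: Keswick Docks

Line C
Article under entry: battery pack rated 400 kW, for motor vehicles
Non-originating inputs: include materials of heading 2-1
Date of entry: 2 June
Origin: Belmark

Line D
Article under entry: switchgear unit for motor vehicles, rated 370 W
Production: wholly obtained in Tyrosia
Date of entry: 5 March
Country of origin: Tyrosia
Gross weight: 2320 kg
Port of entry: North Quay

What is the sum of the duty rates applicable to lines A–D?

42%

Line A: electric motor → 2-3; rated 120 W → 2-3-3; industrial → 2-3-3-2. Scheduled 16%. Javaros agreement on 2-3-3: CTH not met. → 16%.
Line B: battery pack → 2-1; rated 90 W → 2-1-1; for motor vehicles → 2-1-1-3. Scheduled 11%. quota on 2-1-1-3 open → in-quota 3%; Javaros agreement on 2-3-3: 2-1-1-3 not covered. → 3%.
Line C: battery pack → 2-1; rated 400 kW → 2-1-2; for motor vehicles → 2-1-2-1. Scheduled 21%. Belmark agreement on 2-3-3-1: 2-1-2-1 not covered. → 21%.
Line D: switchgear unit → 2-2; rated 370 W → 2-2-1; for motor vehicles → 2-2-1-1. Scheduled 2%. Tyrosia agreement on 2-3-1-2: 2-2-1-1 not covered. → 2%.
Sum: 16% + 3% + 21% + 2% = 42%.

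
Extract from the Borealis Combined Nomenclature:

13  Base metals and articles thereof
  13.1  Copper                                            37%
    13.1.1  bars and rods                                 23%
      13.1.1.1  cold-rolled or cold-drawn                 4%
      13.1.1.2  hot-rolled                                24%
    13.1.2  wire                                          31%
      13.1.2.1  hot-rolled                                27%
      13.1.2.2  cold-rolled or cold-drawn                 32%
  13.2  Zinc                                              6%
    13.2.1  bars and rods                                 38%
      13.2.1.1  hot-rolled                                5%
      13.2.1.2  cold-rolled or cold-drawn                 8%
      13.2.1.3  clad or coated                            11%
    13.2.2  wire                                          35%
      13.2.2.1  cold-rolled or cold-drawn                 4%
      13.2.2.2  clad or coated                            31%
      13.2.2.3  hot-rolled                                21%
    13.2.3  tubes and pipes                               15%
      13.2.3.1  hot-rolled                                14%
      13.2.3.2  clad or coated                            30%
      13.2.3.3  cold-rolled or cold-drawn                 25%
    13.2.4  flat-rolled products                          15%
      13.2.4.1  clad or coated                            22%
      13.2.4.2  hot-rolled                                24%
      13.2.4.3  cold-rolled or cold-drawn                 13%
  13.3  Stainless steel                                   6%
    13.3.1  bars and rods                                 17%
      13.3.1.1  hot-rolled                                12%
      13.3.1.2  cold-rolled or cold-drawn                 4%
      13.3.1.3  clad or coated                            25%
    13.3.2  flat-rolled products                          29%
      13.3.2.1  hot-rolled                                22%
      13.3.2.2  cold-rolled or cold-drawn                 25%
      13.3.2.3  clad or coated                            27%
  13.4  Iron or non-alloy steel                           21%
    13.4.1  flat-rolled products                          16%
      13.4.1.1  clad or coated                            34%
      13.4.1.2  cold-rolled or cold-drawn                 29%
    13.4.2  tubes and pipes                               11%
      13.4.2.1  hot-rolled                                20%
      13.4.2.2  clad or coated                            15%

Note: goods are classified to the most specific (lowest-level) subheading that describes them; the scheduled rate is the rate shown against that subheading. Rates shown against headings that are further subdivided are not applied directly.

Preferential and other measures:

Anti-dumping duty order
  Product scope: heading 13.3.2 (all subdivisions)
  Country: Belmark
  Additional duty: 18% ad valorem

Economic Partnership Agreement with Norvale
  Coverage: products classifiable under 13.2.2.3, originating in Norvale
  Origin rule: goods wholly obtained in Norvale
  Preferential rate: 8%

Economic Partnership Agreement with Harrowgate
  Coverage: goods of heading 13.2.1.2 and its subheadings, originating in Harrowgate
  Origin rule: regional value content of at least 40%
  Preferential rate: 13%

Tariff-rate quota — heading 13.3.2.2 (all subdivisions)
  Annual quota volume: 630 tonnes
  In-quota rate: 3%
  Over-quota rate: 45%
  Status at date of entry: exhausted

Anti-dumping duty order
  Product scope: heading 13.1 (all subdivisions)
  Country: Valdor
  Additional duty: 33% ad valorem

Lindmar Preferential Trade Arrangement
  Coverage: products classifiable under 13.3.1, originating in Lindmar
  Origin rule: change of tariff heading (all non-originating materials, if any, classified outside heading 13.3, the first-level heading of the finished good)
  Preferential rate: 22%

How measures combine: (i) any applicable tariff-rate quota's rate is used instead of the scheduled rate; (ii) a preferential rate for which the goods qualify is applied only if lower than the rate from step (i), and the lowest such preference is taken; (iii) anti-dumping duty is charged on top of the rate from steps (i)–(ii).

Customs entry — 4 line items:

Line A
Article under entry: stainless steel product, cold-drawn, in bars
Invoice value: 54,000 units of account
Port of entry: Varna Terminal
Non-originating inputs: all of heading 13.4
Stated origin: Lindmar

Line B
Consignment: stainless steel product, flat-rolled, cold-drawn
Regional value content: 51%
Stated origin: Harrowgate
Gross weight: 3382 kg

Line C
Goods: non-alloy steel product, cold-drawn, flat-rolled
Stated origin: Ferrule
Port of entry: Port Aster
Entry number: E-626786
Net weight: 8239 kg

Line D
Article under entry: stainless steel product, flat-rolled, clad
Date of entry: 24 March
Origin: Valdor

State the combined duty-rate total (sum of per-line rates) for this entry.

Line A: stainless steel → 13.3; in bars → 13.3.1; cold-drawn → 13.3.1.2. Scheduled 4%. Lindmar agreement on 13.3.1: CTH met → 22% available; preference 22% not lower than 4% → no reduction. → 4%.
Line B: stainless steel → 13.3; flat-rolled → 13.3.2; cold-drawn → 13.3.2.2. Scheduled 25%. quota on 13.3.2.2 exhausted → over-quota 45%; Harrowgate agreement on 13.2.1.2: 13.3.2.2 not covered. → 45%.
Line C: non-alloy steel → 13.4; flat-rolled → 13.4.1; cold-drawn → 13.4.1.2. Scheduled 29%. No special measure applies. → 29%.
Line D: stainless steel → 13.3; flat-rolled → 13.3.2; clad → 13.3.2.3. Scheduled 27%. No special measure applies. → 27%.
Sum: 4% + 45% + 29% + 27% = 105%.

105%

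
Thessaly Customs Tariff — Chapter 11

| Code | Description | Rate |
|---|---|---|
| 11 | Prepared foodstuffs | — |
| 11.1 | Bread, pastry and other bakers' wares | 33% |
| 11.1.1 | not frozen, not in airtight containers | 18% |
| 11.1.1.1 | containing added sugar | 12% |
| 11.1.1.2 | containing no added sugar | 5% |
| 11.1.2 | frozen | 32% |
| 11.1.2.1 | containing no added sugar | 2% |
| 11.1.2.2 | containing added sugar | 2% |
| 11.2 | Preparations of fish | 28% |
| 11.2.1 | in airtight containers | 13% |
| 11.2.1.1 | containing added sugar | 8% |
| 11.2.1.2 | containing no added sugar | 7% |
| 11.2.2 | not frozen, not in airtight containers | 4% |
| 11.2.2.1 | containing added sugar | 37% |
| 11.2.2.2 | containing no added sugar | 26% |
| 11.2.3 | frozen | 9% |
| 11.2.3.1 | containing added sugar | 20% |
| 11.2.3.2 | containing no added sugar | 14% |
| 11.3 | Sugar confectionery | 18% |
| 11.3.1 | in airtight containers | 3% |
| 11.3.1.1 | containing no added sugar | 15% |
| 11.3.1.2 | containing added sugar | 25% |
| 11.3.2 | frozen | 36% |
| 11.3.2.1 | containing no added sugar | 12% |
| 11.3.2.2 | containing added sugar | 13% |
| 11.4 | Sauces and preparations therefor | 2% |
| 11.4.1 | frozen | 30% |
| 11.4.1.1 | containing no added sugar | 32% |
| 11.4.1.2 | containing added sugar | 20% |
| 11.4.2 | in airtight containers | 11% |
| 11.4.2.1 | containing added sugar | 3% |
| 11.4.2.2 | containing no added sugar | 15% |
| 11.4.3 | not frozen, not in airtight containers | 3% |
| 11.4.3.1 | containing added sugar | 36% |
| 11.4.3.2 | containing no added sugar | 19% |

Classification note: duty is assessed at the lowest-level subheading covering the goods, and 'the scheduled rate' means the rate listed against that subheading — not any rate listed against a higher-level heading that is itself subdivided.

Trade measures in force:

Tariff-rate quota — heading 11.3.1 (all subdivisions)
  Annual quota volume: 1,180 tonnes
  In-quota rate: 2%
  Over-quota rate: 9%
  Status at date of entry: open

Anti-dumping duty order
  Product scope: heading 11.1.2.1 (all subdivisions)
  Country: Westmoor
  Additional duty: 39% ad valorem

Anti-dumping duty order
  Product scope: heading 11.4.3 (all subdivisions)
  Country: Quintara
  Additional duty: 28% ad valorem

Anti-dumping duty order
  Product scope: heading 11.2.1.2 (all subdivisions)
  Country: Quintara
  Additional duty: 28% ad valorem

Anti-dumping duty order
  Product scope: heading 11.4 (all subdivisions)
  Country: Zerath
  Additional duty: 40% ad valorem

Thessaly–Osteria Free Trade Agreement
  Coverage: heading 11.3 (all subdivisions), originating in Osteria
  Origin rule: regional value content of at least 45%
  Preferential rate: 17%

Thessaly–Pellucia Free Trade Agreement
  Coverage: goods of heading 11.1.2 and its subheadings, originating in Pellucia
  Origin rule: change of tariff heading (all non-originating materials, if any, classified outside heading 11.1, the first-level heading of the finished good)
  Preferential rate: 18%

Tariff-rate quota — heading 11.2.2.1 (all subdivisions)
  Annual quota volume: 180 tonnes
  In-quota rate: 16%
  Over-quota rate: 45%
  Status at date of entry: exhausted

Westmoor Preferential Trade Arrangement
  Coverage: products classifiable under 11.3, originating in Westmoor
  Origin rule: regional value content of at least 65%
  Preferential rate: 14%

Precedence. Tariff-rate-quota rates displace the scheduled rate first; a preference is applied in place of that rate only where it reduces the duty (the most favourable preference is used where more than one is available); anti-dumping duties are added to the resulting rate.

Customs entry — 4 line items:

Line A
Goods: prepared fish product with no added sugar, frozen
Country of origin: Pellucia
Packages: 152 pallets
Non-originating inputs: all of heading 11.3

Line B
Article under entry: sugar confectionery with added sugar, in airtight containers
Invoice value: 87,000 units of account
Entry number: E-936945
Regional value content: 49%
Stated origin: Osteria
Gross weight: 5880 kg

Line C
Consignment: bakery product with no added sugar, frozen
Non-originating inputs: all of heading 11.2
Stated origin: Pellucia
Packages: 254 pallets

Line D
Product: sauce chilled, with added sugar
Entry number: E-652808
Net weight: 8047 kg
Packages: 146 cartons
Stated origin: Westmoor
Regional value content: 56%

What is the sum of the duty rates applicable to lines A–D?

Line A: prepared fish product → 11.2; frozen → 11.2.3; with no added sugar → 11.2.3.2. Scheduled 14%. Pellucia agreement on 11.1.2: 11.2.3.2 not covered. → 14%.
Line B: sugar confectionery → 11.3; in airtight containers → 11.3.1; with added sugar → 11.3.1.2. Scheduled 25%. quota on 11.3.1 open → in-quota 2%; Osteria agreement on 11.3: RVC ≥ 45% → 17% available; preference 17% not lower than 2% → no reduction. → 2%.
Line C: bakery product → 11.1; frozen → 11.1.2; with no added sugar → 11.1.2.1. Scheduled 2%. Pellucia agreement on 11.1.2: CTH met → 18% available; preference 18% not lower than 2% → no reduction. → 2%.
Line D: sauce → 11.4; chilled → 11.4.3; with added sugar → 11.4.3.1. Scheduled 36%. Westmoor agreement on 11.3: 11.4.3.1 not covered. → 36%.
Sum: 14% + 2% + 2% + 36% = 54%.

54%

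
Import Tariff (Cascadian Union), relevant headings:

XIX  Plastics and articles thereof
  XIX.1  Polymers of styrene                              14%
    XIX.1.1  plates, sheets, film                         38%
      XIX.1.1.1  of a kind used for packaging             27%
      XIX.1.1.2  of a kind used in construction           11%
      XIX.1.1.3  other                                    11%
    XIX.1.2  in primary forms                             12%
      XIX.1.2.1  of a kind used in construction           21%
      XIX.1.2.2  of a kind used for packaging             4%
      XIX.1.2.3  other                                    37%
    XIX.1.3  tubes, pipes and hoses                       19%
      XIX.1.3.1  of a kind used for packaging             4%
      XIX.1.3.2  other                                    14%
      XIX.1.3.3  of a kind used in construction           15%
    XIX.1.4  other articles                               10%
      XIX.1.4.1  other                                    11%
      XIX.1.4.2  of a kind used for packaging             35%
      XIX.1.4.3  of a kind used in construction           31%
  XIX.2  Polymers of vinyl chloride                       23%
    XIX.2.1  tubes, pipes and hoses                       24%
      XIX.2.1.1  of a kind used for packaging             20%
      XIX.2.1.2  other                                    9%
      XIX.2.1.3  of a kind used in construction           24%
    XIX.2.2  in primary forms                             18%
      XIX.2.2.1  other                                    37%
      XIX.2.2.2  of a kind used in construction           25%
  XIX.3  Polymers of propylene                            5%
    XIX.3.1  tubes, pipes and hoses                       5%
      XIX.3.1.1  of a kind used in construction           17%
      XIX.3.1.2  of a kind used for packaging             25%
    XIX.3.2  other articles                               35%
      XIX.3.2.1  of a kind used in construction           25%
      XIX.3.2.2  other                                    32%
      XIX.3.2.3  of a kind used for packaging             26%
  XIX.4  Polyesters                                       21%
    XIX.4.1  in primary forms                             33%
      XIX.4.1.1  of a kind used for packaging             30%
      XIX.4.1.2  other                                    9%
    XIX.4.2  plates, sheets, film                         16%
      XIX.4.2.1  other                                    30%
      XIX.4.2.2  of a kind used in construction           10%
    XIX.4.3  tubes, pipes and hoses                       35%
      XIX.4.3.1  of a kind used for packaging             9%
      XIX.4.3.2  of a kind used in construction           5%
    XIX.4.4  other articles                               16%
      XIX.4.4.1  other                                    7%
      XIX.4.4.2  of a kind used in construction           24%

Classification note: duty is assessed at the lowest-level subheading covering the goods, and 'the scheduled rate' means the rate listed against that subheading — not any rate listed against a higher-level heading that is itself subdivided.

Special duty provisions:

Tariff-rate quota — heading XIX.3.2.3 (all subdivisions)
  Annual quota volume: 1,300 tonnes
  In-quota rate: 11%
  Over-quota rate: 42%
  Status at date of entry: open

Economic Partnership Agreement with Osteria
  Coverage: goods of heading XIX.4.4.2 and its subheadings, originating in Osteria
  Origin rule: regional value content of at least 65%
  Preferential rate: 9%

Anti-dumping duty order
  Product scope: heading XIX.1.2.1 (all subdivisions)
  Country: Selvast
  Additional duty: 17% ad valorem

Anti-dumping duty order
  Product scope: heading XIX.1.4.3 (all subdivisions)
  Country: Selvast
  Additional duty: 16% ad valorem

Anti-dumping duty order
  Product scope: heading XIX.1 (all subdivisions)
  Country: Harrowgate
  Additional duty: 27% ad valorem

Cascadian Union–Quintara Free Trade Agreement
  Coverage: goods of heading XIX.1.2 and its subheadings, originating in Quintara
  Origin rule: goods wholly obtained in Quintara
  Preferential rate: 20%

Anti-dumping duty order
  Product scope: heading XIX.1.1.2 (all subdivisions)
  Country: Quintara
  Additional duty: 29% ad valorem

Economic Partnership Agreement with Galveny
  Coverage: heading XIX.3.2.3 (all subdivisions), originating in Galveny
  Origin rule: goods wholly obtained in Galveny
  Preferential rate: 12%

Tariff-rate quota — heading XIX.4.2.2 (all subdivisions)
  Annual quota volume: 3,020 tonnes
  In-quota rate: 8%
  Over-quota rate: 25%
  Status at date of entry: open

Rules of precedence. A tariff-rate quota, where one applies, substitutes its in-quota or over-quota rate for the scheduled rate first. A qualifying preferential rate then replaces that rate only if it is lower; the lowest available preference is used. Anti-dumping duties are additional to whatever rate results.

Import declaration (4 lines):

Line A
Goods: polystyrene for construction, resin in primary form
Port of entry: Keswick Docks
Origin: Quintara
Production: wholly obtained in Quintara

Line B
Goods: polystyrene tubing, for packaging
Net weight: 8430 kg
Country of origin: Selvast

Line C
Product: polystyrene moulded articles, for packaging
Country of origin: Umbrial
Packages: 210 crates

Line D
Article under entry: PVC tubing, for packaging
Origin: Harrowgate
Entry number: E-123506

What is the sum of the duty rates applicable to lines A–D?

79%

Line A: polystyrene → XIX.1; resin in primary form → XIX.1.2; for construction → XIX.1.2.1. Scheduled 21%. Quintara agreement on XIX.1.2: wholly obtained → 20% available; preferential 20%. → 20%.
Line B: polystyrene → XIX.1; tubing → XIX.1.3; for packaging → XIX.1.3.1. Scheduled 4%. No special measure applies. → 4%.
Line C: polystyrene → XIX.1; moulded articles → XIX.1.4; for packaging → XIX.1.4.2. Scheduled 35%. No special measure applies. → 35%.
Line D: PVC → XIX.2; tubing → XIX.2.1; for packaging → XIX.2.1.1. Scheduled 20%. No special measure applies. → 20%.
Sum: 20% + 4% + 35% + 20% = 79%.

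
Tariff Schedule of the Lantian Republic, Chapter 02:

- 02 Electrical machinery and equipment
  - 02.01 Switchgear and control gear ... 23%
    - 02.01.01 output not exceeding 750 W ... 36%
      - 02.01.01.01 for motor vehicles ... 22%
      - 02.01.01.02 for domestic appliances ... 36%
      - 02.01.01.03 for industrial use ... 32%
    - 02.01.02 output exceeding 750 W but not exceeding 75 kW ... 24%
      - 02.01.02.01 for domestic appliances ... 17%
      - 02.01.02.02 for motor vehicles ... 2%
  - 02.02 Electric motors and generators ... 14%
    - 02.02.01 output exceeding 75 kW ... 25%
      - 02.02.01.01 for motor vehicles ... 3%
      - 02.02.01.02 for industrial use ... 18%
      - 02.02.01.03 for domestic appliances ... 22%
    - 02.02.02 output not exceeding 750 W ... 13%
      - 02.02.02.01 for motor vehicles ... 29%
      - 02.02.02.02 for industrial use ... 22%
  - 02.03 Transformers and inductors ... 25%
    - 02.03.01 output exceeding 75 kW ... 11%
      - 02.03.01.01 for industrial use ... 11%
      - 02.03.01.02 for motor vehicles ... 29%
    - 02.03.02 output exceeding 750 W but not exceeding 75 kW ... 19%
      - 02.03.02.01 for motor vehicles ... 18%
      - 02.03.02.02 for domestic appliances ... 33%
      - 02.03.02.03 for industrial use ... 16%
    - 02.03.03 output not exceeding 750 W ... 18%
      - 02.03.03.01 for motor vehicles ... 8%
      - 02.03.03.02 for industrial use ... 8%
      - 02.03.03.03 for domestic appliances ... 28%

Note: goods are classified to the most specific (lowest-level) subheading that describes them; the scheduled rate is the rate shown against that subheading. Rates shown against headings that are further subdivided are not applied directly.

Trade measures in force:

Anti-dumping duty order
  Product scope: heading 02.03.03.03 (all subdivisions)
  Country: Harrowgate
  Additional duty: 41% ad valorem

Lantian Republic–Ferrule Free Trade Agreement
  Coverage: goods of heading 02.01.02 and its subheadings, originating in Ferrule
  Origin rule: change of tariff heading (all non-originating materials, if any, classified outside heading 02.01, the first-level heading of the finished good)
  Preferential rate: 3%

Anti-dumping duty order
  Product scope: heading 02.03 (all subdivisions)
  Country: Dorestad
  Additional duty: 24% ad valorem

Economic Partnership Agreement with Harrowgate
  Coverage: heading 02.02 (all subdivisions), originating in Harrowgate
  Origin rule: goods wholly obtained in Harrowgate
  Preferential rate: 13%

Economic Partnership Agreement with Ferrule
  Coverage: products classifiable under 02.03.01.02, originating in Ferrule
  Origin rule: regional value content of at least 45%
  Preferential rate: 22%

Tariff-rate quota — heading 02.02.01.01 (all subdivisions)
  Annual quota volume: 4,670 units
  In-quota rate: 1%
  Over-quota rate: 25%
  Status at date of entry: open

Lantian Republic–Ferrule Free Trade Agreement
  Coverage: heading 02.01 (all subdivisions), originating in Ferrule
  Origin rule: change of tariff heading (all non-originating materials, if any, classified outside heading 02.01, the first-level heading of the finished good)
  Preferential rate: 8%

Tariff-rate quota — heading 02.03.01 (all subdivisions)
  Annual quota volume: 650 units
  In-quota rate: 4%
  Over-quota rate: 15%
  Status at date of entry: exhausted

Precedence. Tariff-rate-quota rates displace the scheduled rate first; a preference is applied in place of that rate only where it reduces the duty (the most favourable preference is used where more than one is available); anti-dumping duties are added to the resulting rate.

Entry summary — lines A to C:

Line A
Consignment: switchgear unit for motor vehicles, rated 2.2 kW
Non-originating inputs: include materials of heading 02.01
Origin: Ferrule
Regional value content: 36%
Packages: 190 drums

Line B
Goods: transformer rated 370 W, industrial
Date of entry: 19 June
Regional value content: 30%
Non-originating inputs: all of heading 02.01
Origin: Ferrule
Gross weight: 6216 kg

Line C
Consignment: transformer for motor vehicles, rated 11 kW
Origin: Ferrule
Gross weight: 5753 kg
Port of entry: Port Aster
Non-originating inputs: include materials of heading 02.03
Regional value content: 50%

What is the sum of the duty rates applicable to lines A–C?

28%

Line A: switchgear unit → 02.01; rated 2.2 kW → 02.01.02; for motor vehicles → 02.01.02.02. Scheduled 2%. Ferrule agreement on 02.01.02: CTH not met; Ferrule agreement on 02.03.01.02: 02.01.02.02 not covered; Ferrule agreement on 02.01: CTH not met. → 2%.
Line B: transformer → 02.03; rated 370 W → 02.03.03; industrial → 02.03.03.02. Scheduled 8%. Ferrule agreement on 02.01.02: 02.03.03.02 not covered; Ferrule agreement on 02.03.01.02: 02.03.03.02 not covered; Ferrule agreement on 02.01: 02.03.03.02 not covered. → 8%.
Line C: transformer → 02.03; rated 11 kW → 02.03.02; for motor vehicles → 02.03.02.01. Scheduled 18%. Ferrule agreement on 02.01.02: 02.03.02.01 not covered; Ferrule agreement on 02.03.01.02: 02.03.02.01 not covered; Ferrule agreement on 02.01: 02.03.02.01 not covered. → 18%.
Sum: 2% + 8% + 18% = 28%.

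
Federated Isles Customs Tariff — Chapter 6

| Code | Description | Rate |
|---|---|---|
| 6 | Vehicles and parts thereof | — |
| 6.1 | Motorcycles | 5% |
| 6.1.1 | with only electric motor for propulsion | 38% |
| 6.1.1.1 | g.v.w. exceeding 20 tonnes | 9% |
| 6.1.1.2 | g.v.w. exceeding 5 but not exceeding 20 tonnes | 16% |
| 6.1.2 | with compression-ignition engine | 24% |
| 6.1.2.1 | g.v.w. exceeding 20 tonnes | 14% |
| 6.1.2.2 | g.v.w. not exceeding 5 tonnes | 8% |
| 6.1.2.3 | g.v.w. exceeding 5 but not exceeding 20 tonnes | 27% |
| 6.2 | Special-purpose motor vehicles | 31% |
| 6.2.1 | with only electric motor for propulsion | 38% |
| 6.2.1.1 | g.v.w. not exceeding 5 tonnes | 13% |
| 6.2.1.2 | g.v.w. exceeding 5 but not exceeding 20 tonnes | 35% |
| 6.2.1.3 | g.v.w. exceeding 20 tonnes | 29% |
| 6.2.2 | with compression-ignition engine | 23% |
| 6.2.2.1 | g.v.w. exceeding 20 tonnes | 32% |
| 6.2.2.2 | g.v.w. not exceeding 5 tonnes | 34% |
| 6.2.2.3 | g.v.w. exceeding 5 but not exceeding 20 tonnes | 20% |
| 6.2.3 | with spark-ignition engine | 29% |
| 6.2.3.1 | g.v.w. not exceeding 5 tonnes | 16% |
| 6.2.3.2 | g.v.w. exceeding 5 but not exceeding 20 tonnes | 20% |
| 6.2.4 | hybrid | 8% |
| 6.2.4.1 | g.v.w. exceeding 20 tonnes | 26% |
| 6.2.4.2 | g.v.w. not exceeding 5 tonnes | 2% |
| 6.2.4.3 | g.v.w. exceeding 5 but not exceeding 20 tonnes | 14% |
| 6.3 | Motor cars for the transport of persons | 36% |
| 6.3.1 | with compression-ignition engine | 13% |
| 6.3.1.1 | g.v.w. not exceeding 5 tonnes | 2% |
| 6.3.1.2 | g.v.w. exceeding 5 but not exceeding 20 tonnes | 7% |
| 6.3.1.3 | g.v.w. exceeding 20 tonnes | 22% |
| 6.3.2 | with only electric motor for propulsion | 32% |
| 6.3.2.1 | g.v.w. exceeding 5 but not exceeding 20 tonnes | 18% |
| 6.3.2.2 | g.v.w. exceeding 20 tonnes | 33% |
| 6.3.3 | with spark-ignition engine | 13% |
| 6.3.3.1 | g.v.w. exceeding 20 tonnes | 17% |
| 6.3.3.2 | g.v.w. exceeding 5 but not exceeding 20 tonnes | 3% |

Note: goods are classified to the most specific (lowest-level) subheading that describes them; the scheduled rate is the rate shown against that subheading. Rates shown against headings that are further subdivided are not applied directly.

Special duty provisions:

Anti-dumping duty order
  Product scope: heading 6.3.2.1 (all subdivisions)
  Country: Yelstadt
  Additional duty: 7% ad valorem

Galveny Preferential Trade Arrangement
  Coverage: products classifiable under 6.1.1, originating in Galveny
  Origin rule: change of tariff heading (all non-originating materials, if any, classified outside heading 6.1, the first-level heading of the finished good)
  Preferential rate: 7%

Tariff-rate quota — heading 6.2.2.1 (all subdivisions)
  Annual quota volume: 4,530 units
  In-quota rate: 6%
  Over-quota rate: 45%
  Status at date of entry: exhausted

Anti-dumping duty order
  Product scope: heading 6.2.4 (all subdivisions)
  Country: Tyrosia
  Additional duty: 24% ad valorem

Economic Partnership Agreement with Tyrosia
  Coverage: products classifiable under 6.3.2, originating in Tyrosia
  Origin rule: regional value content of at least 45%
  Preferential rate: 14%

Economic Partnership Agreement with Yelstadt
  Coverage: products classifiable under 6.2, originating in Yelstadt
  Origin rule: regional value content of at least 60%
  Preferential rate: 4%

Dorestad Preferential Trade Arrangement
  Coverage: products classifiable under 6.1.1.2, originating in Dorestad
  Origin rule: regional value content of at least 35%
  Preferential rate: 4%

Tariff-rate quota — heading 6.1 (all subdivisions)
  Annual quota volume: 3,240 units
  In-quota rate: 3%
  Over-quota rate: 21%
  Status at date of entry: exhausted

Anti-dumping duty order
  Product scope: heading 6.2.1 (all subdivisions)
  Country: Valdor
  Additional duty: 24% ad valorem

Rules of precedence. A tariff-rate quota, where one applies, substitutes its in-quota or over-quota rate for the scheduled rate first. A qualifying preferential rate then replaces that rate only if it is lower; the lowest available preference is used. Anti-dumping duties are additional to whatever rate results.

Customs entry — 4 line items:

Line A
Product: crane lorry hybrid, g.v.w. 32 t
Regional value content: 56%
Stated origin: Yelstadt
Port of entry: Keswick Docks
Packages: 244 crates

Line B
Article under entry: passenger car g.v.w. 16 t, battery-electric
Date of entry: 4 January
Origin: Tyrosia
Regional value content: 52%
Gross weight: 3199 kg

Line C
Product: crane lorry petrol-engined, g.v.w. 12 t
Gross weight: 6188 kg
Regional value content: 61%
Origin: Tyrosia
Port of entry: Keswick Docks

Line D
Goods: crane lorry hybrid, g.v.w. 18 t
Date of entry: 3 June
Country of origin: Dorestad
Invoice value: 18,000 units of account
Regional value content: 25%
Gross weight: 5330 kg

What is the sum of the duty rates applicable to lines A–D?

74%

Line A: crane lorry → 6.2; hybrid → 6.2.4; g.v.w. 32 t → 6.2.4.1. Scheduled 26%. Yelstadt agreement on 6.2: RVC < 60%. → 26%.
Line B: passenger car → 6.3; battery-electric → 6.3.2; g.v.w. 16 t → 6.3.2.1. Scheduled 18%. Tyrosia agreement on 6.3.2: RVC ≥ 45% → 14% available; preferential 14%. → 14%.
Line C: crane lorry → 6.2; petrol-engined → 6.2.3; g.v.w. 12 t → 6.2.3.2. Scheduled 20%. Tyrosia agreement on 6.3.2: 6.2.3.2 not covered. → 20%.
Line D: crane lorry → 6.2; hybrid → 6.2.4; g.v.w. 18 t → 6.2.4.3. Scheduled 14%. Dorestad agreement on 6.1.1.2: 6.2.4.3 not covered. → 14%.
Sum: 26% + 14% + 20% + 14% = 74%.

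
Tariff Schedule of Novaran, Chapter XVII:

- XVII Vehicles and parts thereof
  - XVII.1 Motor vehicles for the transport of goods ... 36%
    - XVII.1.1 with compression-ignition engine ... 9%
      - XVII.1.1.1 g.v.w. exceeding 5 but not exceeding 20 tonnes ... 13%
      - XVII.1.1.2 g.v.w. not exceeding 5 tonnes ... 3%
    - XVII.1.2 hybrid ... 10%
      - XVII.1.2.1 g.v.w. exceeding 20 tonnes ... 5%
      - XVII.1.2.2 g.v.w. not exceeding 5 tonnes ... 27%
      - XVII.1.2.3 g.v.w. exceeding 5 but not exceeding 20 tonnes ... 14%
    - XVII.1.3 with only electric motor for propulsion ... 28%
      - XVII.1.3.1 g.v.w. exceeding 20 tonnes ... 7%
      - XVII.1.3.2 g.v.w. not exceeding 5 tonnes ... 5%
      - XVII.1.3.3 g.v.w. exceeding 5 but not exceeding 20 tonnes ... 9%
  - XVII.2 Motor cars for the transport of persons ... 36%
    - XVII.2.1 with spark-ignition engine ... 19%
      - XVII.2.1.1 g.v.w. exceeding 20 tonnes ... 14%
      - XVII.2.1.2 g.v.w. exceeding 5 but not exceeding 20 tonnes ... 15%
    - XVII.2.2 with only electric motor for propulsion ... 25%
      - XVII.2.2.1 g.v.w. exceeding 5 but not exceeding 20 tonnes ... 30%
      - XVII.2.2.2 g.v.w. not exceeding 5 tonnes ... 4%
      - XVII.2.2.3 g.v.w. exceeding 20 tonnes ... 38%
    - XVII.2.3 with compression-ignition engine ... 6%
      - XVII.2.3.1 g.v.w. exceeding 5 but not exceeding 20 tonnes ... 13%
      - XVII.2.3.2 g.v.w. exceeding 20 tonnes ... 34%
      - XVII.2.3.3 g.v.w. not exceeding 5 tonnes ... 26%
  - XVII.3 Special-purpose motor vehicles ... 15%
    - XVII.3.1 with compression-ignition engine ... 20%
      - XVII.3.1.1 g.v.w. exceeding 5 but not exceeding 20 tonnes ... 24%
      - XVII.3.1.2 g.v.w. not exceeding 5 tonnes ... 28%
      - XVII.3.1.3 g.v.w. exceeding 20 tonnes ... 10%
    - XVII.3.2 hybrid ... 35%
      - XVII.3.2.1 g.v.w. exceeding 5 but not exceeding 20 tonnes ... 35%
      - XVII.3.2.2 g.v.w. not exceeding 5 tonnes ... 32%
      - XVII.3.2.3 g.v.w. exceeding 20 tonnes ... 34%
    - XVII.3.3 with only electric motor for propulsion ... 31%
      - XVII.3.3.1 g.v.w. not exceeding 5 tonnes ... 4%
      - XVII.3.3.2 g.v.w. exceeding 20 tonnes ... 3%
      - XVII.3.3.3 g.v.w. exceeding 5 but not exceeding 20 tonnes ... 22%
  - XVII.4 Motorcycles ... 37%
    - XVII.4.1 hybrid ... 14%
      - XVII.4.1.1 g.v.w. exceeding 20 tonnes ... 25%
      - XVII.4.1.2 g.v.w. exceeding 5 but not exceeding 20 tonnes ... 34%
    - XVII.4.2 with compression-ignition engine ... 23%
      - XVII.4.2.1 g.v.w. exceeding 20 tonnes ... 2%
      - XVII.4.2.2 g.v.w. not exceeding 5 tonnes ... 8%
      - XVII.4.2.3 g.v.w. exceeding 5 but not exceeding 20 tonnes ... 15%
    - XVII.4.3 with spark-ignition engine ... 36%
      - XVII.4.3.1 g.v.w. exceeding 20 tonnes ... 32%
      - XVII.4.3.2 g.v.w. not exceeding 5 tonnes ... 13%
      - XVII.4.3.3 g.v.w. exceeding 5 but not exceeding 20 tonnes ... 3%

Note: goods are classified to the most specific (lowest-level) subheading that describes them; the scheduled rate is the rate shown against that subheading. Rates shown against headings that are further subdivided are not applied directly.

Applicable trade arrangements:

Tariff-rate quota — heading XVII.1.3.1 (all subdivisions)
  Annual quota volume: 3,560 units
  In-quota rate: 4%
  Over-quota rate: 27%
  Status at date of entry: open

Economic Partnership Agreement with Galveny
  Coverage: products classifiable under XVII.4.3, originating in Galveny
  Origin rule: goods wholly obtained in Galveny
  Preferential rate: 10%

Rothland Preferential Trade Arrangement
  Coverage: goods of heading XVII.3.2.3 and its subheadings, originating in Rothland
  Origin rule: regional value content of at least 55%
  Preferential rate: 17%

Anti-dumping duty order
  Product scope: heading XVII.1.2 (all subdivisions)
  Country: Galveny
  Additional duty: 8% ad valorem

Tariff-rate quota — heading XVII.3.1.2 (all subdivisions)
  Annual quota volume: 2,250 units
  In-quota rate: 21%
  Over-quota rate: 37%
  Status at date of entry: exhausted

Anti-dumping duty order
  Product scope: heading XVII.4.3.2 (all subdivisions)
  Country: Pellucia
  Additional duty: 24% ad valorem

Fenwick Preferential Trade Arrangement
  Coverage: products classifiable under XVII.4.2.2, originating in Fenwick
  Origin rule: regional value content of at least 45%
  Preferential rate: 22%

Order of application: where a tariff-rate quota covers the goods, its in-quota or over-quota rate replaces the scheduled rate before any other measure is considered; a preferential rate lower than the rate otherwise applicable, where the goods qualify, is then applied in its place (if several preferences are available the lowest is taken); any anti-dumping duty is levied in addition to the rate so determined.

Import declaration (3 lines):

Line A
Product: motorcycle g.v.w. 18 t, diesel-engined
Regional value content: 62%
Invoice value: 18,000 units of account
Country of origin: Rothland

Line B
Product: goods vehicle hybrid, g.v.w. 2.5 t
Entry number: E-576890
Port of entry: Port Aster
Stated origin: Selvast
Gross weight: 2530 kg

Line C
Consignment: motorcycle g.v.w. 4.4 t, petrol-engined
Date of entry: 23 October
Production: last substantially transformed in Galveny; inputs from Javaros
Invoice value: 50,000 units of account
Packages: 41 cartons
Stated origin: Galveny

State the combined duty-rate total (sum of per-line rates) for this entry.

55%

Line A: motorcycle → XVII.4; diesel-engined → XVII.4.2; g.v.w. 18 t → XVII.4.2.3. Scheduled 15%. Rothland agreement on XVII.3.2.3: XVII.4.2.3 not covered. → 15%.
Line B: goods vehicle → XVII.1; hybrid → XVII.1.2; g.v.w. 2.5 t → XVII.1.2.2. Scheduled 27%. No special measure applies. → 27%.
Line C: motorcycle → XVII.4; petrol-engined → XVII.4.3; g.v.w. 4.4 t → XVII.4.3.2. Scheduled 13%. Galveny agreement on XVII.4.3: not wholly obtained. → 13%.
Sum: 15% + 27% + 13% = 55%.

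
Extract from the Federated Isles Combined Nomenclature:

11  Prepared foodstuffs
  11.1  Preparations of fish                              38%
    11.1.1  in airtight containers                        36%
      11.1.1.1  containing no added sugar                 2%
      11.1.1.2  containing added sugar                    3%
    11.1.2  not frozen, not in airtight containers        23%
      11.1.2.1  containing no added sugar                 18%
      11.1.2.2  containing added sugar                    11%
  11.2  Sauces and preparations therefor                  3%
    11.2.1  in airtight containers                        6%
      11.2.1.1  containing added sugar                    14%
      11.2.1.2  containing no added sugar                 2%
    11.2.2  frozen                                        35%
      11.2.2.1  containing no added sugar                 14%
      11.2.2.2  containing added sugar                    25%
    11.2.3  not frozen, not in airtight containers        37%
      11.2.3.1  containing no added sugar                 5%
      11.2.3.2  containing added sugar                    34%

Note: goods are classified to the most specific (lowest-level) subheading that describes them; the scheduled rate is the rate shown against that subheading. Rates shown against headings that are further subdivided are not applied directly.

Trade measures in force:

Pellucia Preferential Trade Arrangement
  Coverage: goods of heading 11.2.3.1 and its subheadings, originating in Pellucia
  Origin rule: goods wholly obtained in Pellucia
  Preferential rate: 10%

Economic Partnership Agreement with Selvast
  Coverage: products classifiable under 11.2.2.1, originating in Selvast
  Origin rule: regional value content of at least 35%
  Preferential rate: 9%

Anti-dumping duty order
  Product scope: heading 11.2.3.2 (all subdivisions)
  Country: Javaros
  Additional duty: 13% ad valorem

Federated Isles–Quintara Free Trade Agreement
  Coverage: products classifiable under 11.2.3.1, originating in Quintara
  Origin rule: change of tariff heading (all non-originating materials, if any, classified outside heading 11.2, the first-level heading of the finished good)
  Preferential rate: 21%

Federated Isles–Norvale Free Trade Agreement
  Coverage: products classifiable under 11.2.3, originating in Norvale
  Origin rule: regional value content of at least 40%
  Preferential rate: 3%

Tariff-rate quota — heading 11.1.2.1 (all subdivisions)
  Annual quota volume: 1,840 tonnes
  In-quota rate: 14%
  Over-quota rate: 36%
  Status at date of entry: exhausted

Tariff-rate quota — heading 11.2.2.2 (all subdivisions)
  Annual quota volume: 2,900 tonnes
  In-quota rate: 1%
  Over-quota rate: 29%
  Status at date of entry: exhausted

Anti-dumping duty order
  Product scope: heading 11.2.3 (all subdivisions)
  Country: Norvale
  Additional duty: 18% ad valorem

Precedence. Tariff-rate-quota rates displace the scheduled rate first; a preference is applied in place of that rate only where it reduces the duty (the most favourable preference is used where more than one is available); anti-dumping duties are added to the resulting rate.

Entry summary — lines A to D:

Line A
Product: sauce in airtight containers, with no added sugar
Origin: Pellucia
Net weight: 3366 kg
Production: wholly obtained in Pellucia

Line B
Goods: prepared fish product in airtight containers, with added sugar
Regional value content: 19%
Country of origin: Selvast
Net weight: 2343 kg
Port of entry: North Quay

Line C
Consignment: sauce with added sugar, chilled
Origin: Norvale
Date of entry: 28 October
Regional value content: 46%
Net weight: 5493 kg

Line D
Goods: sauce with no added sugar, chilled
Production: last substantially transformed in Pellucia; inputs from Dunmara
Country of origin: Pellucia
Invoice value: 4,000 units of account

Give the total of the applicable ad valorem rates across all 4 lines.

Line A: sauce → 11.2; in airtight containers → 11.2.1; with no added sugar → 11.2.1.2. Scheduled 2%. Pellucia agreement on 11.2.3.1: 11.2.1.2 not covered. → 2%.
Line B: prepared fish product → 11.1; in airtight containers → 11.1.1; with added sugar → 11.1.1.2. Scheduled 3%. Selvast agreement on 11.2.2.1: 11.1.1.2 not covered. → 3%.
Line C: sauce → 11.2; chilled → 11.2.3; with added sugar → 11.2.3.2. Scheduled 34%. Norvale agreement on 11.2.3: RVC ≥ 40% → 3% available; preferential 3%; anti-dumping (Norvale, 11.2.3): +18%; total 3% + 18% = 21%. → 21%.
Line D: sauce → 11.2; chilled → 11.2.3; with no added sugar → 11.2.3.1. Scheduled 5%. Pellucia agreement on 11.2.3.1: not wholly obtained. → 5%.
Sum: 2% + 3% + 21% + 5% = 31%.

31%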